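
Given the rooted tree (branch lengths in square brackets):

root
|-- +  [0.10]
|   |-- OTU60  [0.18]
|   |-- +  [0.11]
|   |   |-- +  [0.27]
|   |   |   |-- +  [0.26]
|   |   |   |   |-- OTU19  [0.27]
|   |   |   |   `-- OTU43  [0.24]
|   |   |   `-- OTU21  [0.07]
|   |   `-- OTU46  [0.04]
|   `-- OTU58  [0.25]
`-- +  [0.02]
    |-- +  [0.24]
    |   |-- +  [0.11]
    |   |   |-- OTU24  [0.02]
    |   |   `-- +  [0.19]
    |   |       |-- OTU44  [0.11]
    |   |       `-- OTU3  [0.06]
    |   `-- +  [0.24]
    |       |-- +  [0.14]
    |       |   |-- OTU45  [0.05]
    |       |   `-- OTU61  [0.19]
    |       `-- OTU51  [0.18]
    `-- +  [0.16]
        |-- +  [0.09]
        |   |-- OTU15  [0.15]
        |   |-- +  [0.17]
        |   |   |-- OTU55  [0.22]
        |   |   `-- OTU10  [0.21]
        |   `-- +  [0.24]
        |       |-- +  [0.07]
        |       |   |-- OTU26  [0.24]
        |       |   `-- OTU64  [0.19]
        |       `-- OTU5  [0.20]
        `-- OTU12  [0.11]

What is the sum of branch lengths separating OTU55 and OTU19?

The path runs OTU55 → … → MRCA → … → OTU19; the MRCA is the root of the tree.
Branch lengths along that path: 0.22 + 0.17 + 0.09 + 0.16 + 0.02 + 0.10 + 0.11 + 0.27 + 0.26 + 0.27 = 1.67.

1.67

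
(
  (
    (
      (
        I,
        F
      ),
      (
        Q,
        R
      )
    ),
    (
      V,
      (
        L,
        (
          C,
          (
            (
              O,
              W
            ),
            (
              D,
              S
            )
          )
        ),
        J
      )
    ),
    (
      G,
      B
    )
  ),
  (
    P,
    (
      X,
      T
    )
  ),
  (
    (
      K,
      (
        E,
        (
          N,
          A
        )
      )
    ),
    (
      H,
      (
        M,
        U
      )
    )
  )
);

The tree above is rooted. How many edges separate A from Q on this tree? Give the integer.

The MRCA of A and Q is the root of the tree.
From A up to that node: 5 branches. From Q up to the same node: 4 branches. Total: 5 + 4 = 9.

9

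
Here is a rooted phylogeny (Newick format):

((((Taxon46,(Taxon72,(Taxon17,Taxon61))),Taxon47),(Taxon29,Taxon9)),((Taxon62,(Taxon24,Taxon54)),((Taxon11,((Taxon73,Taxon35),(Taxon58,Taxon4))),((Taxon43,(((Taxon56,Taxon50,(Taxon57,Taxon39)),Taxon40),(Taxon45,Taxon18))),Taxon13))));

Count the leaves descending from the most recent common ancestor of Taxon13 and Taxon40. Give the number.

9

The MRCA of Taxon13 and Taxon40 is the node subtending ((Taxon43,(((Taxon56,Taxon50,(Taxon57,Taxon39)),Taxon40),(Taxon45,Taxon18))),Taxon13).
That clade contains 9 terminal taxa: Taxon13, Taxon18, Taxon39, Taxon40, Taxon43, Taxon45, Taxon50, Taxon56, Taxon57.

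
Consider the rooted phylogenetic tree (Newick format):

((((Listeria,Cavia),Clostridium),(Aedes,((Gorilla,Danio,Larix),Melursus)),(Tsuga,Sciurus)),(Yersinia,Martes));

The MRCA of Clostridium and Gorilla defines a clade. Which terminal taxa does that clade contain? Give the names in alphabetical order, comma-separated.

Aedes, Cavia, Clostridium, Danio, Gorilla, Larix, Listeria, Melursus, Sciurus, Tsuga

Tracing Clostridium: it sits inside ((Listeria,Cavia),Clostridium).
Tracing Gorilla: it sits inside (Gorilla,Danio,Larix).
The smallest clade enclosing both is (((Listeria,Cavia),Clostridium),(Aedes,((Gorilla,Danio,Larix),Melursus)),(Tsuga,Sciurus)); the answer is its 10 terminal taxa in alphabetical order.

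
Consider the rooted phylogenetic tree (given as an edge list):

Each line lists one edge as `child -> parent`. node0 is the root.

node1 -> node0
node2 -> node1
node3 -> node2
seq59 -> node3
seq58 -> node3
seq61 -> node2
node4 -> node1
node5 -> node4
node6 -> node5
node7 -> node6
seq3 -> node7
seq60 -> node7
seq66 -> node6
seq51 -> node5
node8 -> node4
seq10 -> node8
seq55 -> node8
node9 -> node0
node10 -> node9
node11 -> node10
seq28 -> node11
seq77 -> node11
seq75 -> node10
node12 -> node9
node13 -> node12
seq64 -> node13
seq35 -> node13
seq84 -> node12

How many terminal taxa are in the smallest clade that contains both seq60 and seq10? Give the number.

6

The MRCA of seq60 and seq10 is the node subtending ((((seq3,seq60),seq66),seq51),(seq10,seq55)).
That clade contains 6 terminal taxa: seq10, seq3, seq51, seq55, seq60, seq66.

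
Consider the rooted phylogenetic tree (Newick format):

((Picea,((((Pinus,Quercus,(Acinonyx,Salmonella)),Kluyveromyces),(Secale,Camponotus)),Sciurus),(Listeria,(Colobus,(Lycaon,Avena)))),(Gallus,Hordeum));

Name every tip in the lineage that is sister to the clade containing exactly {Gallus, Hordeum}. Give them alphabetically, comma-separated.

Acinonyx, Avena, Camponotus, Colobus, Kluyveromyces, Listeria, Lycaon, Picea, Pinus, Quercus, Salmonella, Sciurus, Secale

The clade containing exactly {Gallus, Hordeum} attaches directly to the root of the tree.
The other lineage descending from that same node — the sister group — is (Picea,((((Pinus,Quercus,(Acinonyx,Salmonella)),Kluyveromyces),(Secale,Camponotus)),Sciurus),(Listeria,(Colobus,(Lycaon,Avena)))); its 13 tips in alphabetical order are the answer.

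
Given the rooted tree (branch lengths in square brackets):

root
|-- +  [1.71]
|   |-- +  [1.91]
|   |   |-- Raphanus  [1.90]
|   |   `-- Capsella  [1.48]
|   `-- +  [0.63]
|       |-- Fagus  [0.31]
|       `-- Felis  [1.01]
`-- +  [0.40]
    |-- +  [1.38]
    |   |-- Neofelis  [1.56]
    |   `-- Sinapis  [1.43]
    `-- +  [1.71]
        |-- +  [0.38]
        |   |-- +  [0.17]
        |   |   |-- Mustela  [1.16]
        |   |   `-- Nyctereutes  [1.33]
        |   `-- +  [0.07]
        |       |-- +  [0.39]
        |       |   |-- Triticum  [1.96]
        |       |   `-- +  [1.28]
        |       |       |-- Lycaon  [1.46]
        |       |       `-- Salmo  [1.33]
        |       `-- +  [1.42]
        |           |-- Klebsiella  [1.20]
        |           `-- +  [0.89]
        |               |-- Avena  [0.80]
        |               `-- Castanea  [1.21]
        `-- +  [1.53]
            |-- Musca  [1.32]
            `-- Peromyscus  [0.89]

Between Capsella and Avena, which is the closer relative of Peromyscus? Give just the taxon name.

The MRCA of Peromyscus and Avena subtends (((Mustela,Nyctereutes),((Triticum,(Lycaon,Salmo)),(Klebsiella,(Avena,Castanea)))),(Musca,Peromyscus)) (10 taxa).
The MRCA of Peromyscus and Capsella is the root, subtending the entire tree (16 taxa).
The first is nested inside the second, so Peromyscus shares a more recent common ancestor with Avena.

Avena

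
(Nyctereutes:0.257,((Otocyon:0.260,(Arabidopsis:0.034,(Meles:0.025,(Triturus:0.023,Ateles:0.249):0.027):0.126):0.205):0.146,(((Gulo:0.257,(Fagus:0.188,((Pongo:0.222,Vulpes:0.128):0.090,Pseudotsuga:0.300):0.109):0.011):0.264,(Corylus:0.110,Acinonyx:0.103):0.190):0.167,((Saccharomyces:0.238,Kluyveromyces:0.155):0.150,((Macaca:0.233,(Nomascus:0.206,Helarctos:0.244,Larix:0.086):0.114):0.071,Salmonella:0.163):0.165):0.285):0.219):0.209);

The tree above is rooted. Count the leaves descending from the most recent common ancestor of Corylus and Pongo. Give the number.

The MRCA of Corylus and Pongo is the node subtending ((Gulo,(Fagus,((Pongo,Vulpes),Pseudotsuga))),(Corylus,Acinonyx)).
That clade contains 7 terminal taxa: Acinonyx, Corylus, Fagus, Gulo, Pongo, Pseudotsuga, Vulpes.

7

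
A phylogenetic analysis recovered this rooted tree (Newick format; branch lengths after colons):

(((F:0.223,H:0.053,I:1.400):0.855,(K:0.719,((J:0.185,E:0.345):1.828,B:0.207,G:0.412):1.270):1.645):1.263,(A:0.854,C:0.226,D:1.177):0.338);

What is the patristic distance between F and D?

The path runs F → … → MRCA → … → D; the MRCA is the root of the tree.
Branch lengths along that path: 0.223 + 0.855 + 1.263 + 0.338 + 1.177 = 3.856.

3.856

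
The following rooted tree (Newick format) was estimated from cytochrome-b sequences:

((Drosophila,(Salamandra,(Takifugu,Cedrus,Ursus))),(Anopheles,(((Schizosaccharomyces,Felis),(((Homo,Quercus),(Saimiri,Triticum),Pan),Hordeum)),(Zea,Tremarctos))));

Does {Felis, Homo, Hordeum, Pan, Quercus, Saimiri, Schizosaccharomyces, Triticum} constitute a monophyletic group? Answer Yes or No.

The most recent common ancestor of these taxa subtends ((Schizosaccharomyces,Felis),(((Homo,Quercus),(Saimiri,Triticum),Pan),Hordeum)).
That clade has exactly 8 tips — every listed taxon and nothing else — so the group is monophyletic.

Yes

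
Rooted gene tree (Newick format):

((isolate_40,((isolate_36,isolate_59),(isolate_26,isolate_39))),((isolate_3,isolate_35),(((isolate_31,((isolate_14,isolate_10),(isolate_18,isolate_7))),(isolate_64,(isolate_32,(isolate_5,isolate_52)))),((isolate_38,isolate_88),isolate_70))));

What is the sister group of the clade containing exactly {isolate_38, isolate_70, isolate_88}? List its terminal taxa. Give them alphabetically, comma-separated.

isolate_10, isolate_14, isolate_18, isolate_31, isolate_32, isolate_5, isolate_52, isolate_64, isolate_7

The clade containing exactly {isolate_38, isolate_70, isolate_88} attaches to the tree at the node subtending (((isolate_31,((isolate_14,isolate_10),(isolate_18,isolate_7))),(isolate_64,(isolate_32,(isolate_5,isolate_52)))),((isolate_38,isolate_88),isolate_70)).
The other lineage descending from that same node — the sister group — is ((isolate_31,((isolate_14,isolate_10),(isolate_18,isolate_7))),(isolate_64,(isolate_32,(isolate_5,isolate_52)))); its 9 tips in alphabetical order are the answer.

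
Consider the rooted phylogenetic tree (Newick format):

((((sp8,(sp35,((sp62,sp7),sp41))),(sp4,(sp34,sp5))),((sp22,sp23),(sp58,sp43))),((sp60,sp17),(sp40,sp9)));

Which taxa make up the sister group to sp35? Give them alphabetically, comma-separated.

sp35 attaches to the tree at the node subtending (sp35,((sp62,sp7),sp41)).
The other lineage descending from that same node — the sister group — is ((sp62,sp7),sp41); its 3 tips in alphabetical order are the answer.

sp41, sp62, sp7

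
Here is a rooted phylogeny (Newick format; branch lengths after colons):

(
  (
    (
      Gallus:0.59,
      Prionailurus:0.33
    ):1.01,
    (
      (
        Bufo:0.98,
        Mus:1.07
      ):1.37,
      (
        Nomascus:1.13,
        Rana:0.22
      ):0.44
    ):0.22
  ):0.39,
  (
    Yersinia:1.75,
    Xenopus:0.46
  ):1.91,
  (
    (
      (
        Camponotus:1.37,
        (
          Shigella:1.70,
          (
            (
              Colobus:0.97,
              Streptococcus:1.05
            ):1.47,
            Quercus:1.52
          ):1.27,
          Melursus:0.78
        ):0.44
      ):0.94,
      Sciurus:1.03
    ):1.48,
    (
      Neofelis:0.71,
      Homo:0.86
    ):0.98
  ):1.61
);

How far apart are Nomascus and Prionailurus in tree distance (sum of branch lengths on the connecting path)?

The path runs Nomascus → … → MRCA → … → Prionailurus; the MRCA is the node subtending ((Gallus,Prionailurus),((Bufo,Mus),(Nomascus,Rana))).
Branch lengths along that path: 1.13 + 0.44 + 0.22 + 1.01 + 0.33 = 3.13.

3.13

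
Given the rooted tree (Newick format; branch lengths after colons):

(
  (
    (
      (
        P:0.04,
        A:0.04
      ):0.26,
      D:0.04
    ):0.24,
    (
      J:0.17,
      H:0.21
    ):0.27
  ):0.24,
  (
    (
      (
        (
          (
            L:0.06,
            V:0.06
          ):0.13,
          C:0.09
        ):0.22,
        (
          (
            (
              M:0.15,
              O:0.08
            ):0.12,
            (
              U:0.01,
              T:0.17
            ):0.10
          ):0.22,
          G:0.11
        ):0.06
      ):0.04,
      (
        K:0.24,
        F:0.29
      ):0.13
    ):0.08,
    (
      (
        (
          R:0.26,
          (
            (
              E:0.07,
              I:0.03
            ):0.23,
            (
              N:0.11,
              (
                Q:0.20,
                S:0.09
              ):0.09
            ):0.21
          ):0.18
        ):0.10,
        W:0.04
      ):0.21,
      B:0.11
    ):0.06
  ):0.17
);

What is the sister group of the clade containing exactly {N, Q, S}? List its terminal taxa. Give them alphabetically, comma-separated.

E, I

The clade containing exactly {N, Q, S} attaches to the tree at the node subtending ((E,I),(N,(Q,S))).
The other lineage descending from that same node — the sister group — is (E,I); its 2 tips in alphabetical order are the answer.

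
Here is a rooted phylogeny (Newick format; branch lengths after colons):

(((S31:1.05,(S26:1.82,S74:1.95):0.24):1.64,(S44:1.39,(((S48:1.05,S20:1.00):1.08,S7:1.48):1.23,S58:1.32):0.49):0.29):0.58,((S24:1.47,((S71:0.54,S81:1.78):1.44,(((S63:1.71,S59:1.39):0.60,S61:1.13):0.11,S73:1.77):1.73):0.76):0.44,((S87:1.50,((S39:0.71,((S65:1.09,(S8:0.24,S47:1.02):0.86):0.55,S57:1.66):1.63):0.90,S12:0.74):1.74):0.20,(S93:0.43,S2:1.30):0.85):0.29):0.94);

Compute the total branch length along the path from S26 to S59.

The path runs S26 → … → MRCA → … → S59; the MRCA is the root of the tree.
Branch lengths along that path: 1.82 + 0.24 + 1.64 + 0.58 + 0.94 + 0.44 + 0.76 + 1.73 + 0.11 + 0.60 + 1.39 = 10.25.

10.25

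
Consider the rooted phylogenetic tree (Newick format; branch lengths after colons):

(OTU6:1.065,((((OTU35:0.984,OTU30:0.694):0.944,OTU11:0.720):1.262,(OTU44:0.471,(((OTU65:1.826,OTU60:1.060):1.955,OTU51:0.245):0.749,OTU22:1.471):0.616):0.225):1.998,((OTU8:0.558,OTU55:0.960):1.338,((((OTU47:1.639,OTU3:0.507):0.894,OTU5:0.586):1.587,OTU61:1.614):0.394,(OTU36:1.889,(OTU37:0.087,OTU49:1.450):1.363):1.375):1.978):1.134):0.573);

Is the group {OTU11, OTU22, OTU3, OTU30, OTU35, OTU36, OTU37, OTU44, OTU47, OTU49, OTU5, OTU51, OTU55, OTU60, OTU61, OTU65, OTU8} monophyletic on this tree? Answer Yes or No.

Yes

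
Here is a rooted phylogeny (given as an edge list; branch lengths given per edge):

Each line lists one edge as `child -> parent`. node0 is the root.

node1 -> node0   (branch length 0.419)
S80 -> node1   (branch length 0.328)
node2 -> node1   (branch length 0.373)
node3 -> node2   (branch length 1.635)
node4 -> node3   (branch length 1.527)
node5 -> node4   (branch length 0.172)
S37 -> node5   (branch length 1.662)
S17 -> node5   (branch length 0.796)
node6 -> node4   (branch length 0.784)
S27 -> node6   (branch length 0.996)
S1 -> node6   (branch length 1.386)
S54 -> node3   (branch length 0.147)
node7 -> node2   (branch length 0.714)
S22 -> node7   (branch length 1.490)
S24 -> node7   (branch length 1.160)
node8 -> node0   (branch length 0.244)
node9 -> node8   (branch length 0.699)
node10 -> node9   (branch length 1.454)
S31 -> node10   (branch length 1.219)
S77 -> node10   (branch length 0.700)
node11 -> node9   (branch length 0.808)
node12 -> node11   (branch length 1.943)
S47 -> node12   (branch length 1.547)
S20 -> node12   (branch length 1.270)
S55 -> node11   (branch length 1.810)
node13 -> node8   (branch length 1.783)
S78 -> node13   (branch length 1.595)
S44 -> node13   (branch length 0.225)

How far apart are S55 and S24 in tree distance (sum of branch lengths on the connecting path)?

6.227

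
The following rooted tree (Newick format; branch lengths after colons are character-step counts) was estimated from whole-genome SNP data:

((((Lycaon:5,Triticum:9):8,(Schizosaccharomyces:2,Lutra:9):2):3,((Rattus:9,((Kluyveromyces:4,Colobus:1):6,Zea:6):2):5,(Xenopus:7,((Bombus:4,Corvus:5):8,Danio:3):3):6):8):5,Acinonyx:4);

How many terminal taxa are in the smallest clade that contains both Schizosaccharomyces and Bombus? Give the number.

12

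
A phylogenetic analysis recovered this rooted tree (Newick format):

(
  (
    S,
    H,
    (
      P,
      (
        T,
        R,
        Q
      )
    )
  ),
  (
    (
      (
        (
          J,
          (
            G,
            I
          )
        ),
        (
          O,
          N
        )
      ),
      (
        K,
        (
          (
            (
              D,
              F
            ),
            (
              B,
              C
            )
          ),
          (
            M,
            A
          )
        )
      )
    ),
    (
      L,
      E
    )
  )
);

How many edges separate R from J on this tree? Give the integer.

The MRCA of R and J is the root of the tree.
From R up to that node: 4 branches. From J up to the same node: 5 branches. Total: 4 + 5 = 9.

9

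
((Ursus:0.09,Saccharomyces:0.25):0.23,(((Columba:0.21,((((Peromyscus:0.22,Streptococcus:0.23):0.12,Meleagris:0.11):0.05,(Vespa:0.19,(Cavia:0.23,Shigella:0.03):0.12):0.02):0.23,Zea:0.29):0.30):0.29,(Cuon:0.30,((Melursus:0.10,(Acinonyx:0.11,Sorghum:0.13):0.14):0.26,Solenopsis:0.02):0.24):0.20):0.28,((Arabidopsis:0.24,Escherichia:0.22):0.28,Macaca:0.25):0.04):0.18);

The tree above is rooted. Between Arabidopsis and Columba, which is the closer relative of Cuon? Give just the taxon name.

Columba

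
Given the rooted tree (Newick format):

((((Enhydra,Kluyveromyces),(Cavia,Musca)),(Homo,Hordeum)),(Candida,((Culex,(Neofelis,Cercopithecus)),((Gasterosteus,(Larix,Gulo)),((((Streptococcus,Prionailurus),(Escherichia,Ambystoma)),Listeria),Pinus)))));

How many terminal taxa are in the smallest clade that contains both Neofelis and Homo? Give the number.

19

The MRCA of Neofelis and Homo is the root, so the clade is the entire tree.
That clade contains 19 terminal taxa: Ambystoma, Candida, Cavia, Cercopithecus, Culex, Enhydra, Escherichia, Gasterosteus, Gulo, Homo, Hordeum, Kluyveromyces, Larix, Listeria, Musca, Neofelis, Pinus, Prionailurus, Streptococcus.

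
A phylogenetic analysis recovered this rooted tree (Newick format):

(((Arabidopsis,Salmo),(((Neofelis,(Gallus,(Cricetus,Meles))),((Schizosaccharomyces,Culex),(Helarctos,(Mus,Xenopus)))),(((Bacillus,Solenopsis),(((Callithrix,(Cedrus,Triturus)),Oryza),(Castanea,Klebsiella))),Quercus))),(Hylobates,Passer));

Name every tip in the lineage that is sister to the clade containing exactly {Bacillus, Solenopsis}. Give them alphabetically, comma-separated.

The clade containing exactly {Bacillus, Solenopsis} attaches to the tree at the node subtending ((Bacillus,Solenopsis),(((Callithrix,(Cedrus,Triturus)),Oryza),(Castanea,Klebsiella))).
The other lineage descending from that same node — the sister group — is (((Callithrix,(Cedrus,Triturus)),Oryza),(Castanea,Klebsiella)); its 6 tips in alphabetical order are the answer.

Callithrix, Castanea, Cedrus, Klebsiella, Oryza, Triturus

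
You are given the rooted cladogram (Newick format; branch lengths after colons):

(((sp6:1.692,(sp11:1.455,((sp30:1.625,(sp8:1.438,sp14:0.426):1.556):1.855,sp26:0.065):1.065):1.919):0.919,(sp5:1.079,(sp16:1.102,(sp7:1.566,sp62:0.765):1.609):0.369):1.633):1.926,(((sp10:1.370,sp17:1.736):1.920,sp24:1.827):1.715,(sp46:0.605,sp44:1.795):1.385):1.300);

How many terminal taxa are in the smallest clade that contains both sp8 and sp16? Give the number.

10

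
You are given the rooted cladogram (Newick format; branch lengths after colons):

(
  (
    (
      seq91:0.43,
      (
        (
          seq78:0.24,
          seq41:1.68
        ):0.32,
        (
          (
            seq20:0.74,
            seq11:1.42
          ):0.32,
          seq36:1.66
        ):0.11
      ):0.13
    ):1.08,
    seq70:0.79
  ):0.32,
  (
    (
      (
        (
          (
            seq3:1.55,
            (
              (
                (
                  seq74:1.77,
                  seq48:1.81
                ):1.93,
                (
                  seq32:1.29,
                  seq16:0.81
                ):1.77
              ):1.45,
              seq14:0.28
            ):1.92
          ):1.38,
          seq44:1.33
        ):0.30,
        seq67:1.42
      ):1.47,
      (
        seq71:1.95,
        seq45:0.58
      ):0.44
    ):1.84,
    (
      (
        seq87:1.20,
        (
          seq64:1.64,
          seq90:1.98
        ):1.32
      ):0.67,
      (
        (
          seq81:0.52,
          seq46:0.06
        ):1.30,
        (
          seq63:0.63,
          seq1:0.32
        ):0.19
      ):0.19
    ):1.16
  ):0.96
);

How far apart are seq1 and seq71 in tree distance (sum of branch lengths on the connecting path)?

The path runs seq1 → … → MRCA → … → seq71; the MRCA is the node subtending (((((seq3,(((seq74,seq48),(seq32,seq16)),seq14)),seq44),seq67),(seq71,seq45)),((seq87,(seq64,seq90)),((seq81,seq46),(seq63,seq1)))).
Branch lengths along that path: 0.32 + 0.19 + 0.19 + 1.16 + 1.84 + 0.44 + 1.95 = 6.09.

6.09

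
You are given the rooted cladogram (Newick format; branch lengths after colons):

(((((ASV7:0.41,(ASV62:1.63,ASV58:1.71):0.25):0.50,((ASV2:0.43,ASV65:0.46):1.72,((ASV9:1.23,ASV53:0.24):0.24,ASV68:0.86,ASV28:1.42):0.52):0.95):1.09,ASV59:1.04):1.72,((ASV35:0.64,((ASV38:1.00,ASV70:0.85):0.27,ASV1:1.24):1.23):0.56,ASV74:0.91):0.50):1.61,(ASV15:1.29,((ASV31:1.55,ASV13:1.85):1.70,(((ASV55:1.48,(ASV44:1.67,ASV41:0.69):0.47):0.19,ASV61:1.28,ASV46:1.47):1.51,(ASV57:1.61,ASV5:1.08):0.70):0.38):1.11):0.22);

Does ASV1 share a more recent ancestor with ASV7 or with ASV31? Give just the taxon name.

The MRCA of ASV1 and ASV7 subtends ((((ASV7,(ASV62,ASV58)),((ASV2,ASV65),((ASV9,ASV53),ASV68,ASV28))),ASV59),((ASV35,((ASV38,ASV70),ASV1)),ASV74)) (15 taxa).
The MRCA of ASV1 and ASV31 is the root, subtending the entire tree (25 taxa).
The first is nested inside the second, so ASV1 shares a more recent common ancestor with ASV7.

ASV7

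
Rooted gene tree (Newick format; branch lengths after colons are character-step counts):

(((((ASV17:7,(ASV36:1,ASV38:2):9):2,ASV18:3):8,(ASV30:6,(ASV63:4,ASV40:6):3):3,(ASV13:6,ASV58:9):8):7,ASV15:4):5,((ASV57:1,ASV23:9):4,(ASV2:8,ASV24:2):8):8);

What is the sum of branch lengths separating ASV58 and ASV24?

The path runs ASV58 → … → MRCA → … → ASV24; the MRCA is the root of the tree.
Branch lengths along that path: 9 + 8 + 7 + 5 + 8 + 8 + 2 = 47.

47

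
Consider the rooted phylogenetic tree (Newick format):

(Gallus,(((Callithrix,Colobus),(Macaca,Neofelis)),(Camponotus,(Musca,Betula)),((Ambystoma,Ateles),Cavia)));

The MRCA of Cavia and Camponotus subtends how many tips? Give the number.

10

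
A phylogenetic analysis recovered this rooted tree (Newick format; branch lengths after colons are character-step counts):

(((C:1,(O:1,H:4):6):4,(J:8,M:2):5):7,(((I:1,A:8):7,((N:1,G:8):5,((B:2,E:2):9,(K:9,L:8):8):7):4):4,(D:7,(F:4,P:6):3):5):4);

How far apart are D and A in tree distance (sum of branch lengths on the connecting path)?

31

The path runs D → … → MRCA → … → A; the MRCA is the node subtending (((I,A),((N,G),((B,E),(K,L)))),(D,(F,P))).
Branch lengths along that path: 7 + 5 + 4 + 7 + 8 = 31.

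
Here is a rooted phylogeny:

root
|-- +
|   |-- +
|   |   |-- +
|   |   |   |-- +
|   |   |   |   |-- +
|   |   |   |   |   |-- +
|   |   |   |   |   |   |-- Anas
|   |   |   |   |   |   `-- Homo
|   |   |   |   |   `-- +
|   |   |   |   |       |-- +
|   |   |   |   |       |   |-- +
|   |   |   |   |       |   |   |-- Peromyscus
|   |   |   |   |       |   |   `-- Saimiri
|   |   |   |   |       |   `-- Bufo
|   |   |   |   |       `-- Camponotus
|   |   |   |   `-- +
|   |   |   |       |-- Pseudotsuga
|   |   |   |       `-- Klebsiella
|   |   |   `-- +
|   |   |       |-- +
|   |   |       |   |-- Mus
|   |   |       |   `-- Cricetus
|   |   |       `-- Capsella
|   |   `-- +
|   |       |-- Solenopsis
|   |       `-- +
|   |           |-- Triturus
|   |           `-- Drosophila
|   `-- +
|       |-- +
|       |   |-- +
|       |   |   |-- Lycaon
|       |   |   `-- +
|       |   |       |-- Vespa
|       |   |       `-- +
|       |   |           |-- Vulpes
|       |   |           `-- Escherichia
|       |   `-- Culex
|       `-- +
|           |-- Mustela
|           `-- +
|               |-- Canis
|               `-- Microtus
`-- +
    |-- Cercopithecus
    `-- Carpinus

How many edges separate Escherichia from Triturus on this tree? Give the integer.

10

The MRCA of Escherichia and Triturus is the node subtending ((((((Anas,Homo),(((Peromyscus,Saimiri),Bufo),Camponotus)),(Pseudotsuga,Klebsiella)),((Mus,Cricetus),Capsella)),(Solenopsis,(Triturus,Drosophila))),(((Lycaon,(Vespa,(Vulpes,Escherichia))),Culex),(Mustela,(Canis,Microtus)))).
From Escherichia up to that node: 6 branches. From Triturus up to the same node: 4 branches. Total: 6 + 4 = 10.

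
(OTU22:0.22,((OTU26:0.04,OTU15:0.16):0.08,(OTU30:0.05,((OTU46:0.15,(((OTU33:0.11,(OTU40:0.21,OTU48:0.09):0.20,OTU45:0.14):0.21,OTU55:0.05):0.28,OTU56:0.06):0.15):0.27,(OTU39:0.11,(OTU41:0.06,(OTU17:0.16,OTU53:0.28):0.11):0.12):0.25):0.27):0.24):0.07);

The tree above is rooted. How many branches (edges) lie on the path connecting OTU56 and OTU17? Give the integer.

The MRCA of OTU56 and OTU17 is the node subtending ((OTU46,(((OTU33,(OTU40,OTU48),OTU45),OTU55),OTU56)),(OTU39,(OTU41,(OTU17,OTU53)))).
From OTU56 up to that node: 3 branches. From OTU17 up to the same node: 4 branches. Total: 3 + 4 = 7.

7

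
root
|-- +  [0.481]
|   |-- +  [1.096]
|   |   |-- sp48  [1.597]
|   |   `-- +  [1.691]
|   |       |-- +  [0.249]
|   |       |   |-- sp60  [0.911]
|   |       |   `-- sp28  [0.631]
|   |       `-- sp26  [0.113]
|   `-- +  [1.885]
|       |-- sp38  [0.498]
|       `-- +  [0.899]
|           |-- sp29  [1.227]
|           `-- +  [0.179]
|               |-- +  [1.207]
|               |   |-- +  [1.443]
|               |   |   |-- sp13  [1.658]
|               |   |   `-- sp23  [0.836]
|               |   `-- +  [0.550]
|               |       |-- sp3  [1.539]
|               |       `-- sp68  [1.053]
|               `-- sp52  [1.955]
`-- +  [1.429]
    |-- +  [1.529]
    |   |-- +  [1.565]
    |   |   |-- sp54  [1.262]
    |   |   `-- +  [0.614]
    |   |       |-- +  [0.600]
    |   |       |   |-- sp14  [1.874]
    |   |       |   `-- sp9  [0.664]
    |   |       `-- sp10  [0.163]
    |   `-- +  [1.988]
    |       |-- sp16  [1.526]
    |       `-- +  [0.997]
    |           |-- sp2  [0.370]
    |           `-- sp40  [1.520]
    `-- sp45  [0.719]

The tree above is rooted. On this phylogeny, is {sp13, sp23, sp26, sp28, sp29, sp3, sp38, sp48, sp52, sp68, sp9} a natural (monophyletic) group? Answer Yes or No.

The MRCA of the listed taxa is the root, so the smallest clade containing them is the whole tree.
That clade also contains sp10, sp14, sp16, sp2, sp40, sp45, sp54, sp60, which are not in the proposed group, so the group is not monophyletic.

No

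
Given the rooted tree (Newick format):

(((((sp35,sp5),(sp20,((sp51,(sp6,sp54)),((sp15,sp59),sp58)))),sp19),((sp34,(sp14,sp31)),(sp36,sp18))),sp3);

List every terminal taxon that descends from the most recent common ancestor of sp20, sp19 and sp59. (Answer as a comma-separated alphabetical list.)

sp15, sp19, sp20, sp35, sp5, sp51, sp54, sp58, sp59, sp6

Tracing sp20: it sits inside (sp20,((sp51,(sp6,sp54)),((sp15,sp59),sp58))).
Tracing sp19: it sits inside (((sp35,sp5),(sp20,((sp51,(sp6,sp54)),((sp15,sp59),sp58)))),sp19).
Tracing sp59: it sits inside (sp15,sp59).
The smallest clade enclosing all 3 is (((sp35,sp5),(sp20,((sp51,(sp6,sp54)),((sp15,sp59),sp58)))),sp19); the answer is its 10 terminal taxa in alphabetical order.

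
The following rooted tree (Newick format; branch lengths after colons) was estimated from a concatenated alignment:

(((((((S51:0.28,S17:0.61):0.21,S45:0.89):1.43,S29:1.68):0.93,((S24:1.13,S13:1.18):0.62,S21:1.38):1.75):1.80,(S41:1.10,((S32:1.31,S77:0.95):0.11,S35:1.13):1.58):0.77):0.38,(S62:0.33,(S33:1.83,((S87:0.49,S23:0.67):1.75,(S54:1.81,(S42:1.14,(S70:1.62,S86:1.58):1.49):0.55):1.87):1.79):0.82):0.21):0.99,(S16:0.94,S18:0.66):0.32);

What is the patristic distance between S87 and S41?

7.31

The path runs S87 → … → MRCA → … → S41; the MRCA is the node subtending ((((((S51,S17),S45),S29),((S24,S13),S21)),(S41,((S32,S77),S35))),(S62,(S33,((S87,S23),(S54,(S42,(S70,S86))))))).
Branch lengths along that path: 0.49 + 1.75 + 1.79 + 0.82 + 0.21 + 0.38 + 0.77 + 1.10 = 7.31.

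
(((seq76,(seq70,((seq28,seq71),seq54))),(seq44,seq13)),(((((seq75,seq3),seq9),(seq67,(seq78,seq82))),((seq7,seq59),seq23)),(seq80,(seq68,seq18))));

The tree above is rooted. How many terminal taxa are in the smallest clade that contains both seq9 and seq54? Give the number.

19

The MRCA of seq9 and seq54 is the root, so the clade is the entire tree.
That clade contains 19 terminal taxa: seq13, seq18, seq23, seq28, seq3, seq44, seq54, seq59, seq67, seq68, seq7, seq70, seq71, seq75, seq76, seq78, seq80, seq82, seq9.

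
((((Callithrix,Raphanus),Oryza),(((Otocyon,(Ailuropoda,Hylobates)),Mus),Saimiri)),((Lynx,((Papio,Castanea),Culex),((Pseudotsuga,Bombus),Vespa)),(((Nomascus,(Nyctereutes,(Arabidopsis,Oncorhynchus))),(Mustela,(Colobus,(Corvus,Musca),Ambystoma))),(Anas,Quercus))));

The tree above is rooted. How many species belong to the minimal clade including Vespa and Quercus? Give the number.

18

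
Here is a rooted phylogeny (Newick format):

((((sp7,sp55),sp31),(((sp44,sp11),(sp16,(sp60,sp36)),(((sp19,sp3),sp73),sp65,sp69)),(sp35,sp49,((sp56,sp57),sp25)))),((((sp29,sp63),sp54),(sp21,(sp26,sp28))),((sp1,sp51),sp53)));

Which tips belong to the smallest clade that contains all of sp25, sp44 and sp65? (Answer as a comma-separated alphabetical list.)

sp11, sp16, sp19, sp25, sp3, sp35, sp36, sp44, sp49, sp56, sp57, sp60, sp65, sp69, sp73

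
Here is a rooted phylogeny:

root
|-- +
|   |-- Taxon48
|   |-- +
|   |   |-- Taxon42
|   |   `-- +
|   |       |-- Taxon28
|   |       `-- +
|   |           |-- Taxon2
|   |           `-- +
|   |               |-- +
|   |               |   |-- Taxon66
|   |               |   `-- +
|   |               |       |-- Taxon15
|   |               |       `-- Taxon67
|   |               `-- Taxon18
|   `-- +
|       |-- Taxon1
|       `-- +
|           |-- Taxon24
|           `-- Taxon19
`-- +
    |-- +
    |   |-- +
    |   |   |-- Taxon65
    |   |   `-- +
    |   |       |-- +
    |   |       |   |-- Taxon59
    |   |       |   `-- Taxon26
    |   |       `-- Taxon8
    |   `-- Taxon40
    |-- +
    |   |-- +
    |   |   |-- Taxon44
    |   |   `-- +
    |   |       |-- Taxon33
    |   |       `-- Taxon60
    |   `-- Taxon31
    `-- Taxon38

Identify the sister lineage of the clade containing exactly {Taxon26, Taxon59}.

The clade containing exactly {Taxon26, Taxon59} attaches to the tree at the node subtending ((Taxon59,Taxon26),Taxon8).
The other lineage descending from that same node — the sister group — is the single tip Taxon8.

Taxon8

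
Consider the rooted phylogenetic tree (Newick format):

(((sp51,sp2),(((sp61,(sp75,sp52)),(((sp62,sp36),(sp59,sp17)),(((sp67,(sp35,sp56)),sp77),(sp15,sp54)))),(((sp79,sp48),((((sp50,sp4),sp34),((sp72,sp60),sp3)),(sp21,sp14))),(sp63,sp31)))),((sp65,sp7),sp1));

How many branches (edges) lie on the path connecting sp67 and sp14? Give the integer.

11

The MRCA of sp67 and sp14 is the node subtending (((sp61,(sp75,sp52)),(((sp62,sp36),(sp59,sp17)),(((sp67,(sp35,sp56)),sp77),(sp15,sp54)))),(((sp79,sp48),((((sp50,sp4),sp34),((sp72,sp60),sp3)),(sp21,sp14))),(sp63,sp31))).
From sp67 up to that node: 6 branches. From sp14 up to the same node: 5 branches. Total: 6 + 5 = 11.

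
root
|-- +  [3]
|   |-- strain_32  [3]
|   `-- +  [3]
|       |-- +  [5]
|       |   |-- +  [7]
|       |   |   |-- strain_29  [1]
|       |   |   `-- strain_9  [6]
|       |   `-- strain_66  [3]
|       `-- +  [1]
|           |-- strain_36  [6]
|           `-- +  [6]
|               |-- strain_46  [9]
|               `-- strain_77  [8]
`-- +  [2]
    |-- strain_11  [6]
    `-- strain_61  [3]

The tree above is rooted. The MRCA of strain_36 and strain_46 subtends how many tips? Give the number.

The MRCA of strain_36 and strain_46 is the node subtending (strain_36,(strain_46,strain_77)).
That clade contains 3 terminal taxa: strain_36, strain_46, strain_77.

3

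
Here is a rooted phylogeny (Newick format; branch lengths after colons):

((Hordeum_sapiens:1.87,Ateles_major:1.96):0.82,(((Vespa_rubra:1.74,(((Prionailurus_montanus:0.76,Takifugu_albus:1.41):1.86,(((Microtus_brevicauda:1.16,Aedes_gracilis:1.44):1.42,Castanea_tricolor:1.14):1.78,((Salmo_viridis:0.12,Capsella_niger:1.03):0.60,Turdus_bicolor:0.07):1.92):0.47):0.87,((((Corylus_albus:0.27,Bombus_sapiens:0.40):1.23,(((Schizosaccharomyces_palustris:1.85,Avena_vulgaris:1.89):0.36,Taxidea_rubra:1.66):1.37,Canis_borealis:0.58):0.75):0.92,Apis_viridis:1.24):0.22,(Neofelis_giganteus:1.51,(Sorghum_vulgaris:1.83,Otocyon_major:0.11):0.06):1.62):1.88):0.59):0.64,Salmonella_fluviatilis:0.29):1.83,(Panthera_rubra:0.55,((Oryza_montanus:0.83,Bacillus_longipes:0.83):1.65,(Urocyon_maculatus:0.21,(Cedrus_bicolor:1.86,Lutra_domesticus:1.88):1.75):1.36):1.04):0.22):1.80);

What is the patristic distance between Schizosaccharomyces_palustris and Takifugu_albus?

11.49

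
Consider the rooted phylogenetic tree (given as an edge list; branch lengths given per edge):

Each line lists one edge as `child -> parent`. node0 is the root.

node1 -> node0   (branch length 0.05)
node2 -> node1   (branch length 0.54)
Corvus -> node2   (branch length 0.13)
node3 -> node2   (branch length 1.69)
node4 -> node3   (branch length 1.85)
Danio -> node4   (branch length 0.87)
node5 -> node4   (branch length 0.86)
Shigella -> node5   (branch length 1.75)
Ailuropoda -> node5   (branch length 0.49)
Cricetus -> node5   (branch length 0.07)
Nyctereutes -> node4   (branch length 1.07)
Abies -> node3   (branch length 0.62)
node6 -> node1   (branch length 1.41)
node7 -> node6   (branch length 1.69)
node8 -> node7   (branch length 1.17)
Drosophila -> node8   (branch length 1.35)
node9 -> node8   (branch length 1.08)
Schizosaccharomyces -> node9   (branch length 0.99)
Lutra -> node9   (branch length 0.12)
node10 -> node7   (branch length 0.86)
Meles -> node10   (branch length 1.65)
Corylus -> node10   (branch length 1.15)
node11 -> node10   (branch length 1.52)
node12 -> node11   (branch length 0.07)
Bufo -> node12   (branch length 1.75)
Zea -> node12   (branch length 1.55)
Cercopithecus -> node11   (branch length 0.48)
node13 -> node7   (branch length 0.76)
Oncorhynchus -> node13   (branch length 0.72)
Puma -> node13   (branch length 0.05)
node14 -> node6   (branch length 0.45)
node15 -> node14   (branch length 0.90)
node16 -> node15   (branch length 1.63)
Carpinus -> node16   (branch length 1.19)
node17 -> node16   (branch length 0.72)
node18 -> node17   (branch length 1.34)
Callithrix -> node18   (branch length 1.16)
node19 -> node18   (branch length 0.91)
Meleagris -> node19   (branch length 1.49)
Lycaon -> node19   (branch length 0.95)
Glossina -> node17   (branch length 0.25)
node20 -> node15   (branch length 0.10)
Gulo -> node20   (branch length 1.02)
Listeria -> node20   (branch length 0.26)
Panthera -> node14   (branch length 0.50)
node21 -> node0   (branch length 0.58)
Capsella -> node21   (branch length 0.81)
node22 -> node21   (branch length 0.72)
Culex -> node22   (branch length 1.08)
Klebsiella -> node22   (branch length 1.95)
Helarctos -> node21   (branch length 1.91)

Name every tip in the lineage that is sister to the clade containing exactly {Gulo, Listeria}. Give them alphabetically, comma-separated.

The clade containing exactly {Gulo, Listeria} attaches to the tree at the node subtending ((Carpinus,((Callithrix,(Meleagris,Lycaon)),Glossina)),(Gulo,Listeria)).
The other lineage descending from that same node — the sister group — is (Carpinus,((Callithrix,(Meleagris,Lycaon)),Glossina)); its 5 tips in alphabetical order are the answer.

Callithrix, Carpinus, Glossina, Lycaon, Meleagris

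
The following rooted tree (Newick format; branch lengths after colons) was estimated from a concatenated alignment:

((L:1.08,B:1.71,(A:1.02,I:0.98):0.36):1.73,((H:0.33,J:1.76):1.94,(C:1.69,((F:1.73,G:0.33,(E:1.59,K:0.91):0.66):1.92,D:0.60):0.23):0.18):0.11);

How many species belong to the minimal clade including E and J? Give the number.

The MRCA of E and J is the node subtending ((H,J),(C,((F,G,(E,K)),D))).
That clade contains 8 terminal taxa: C, D, E, F, G, H, J, K.

8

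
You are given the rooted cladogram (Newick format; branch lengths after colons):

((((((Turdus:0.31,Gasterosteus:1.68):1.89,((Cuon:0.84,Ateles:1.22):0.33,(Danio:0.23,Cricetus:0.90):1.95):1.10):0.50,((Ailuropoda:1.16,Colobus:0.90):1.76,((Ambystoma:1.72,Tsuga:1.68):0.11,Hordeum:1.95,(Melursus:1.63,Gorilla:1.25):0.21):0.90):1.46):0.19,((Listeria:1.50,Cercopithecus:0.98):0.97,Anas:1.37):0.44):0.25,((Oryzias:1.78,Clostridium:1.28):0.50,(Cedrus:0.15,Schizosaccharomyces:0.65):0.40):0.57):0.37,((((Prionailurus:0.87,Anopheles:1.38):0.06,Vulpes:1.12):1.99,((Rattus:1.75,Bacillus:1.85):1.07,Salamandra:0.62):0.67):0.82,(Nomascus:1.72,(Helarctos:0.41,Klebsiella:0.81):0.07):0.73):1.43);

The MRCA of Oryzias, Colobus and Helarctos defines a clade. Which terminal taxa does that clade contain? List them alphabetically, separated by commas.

Tracing Oryzias: it sits inside (Oryzias,Clostridium).
Tracing Colobus: it sits inside (Ailuropoda,Colobus).
Tracing Helarctos: it sits inside (Helarctos,Klebsiella).
The smallest clade enclosing all 3 is the whole tree (their MRCA is the root), so the answer is all 29 tips in alphabetical order.

Ailuropoda, Ambystoma, Anas, Anopheles, Ateles, Bacillus, Cedrus, Cercopithecus, Clostridium, Colobus, Cricetus, Cuon, Danio, Gasterosteus, Gorilla, Helarctos, Hordeum, Klebsiella, Listeria, Melursus, Nomascus, Oryzias, Prionailurus, Rattus, Salamandra, Schizosaccharomyces, Tsuga, Turdus, Vulpes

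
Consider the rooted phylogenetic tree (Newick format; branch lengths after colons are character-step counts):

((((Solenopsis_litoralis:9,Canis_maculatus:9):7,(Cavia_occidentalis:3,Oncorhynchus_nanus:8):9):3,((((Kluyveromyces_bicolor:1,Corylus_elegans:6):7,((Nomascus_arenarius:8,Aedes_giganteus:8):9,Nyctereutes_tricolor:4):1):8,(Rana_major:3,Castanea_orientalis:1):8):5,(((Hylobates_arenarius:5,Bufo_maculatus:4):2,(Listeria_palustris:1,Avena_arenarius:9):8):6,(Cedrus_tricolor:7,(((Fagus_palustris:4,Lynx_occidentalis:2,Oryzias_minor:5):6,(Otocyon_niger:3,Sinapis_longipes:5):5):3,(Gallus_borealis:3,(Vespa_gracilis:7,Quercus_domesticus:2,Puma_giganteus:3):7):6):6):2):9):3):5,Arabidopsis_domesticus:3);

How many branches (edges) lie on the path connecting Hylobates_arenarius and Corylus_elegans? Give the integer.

8

The MRCA of Hylobates_arenarius and Corylus_elegans is the node subtending ((((Kluyveromyces_bicolor,Corylus_elegans),((Nomascus_arenarius,Aedes_giganteus),Nyctereutes_tricolor)),(Rana_major,Castanea_orientalis)),(((Hylobates_arenarius,Bufo_maculatus),(Listeria_palustris,Avena_arenarius)),(Cedrus_tricolor,(((Fagus_palustris,Lynx_occidentalis,Oryzias_minor),(Otocyon_niger,Sinapis_longipes)),(Gallus_borealis,(Vespa_gracilis,Quercus_domesticus,Puma_giganteus)))))).
From Hylobates_arenarius up to that node: 4 branches. From Corylus_elegans up to the same node: 4 branches. Total: 4 + 4 = 8.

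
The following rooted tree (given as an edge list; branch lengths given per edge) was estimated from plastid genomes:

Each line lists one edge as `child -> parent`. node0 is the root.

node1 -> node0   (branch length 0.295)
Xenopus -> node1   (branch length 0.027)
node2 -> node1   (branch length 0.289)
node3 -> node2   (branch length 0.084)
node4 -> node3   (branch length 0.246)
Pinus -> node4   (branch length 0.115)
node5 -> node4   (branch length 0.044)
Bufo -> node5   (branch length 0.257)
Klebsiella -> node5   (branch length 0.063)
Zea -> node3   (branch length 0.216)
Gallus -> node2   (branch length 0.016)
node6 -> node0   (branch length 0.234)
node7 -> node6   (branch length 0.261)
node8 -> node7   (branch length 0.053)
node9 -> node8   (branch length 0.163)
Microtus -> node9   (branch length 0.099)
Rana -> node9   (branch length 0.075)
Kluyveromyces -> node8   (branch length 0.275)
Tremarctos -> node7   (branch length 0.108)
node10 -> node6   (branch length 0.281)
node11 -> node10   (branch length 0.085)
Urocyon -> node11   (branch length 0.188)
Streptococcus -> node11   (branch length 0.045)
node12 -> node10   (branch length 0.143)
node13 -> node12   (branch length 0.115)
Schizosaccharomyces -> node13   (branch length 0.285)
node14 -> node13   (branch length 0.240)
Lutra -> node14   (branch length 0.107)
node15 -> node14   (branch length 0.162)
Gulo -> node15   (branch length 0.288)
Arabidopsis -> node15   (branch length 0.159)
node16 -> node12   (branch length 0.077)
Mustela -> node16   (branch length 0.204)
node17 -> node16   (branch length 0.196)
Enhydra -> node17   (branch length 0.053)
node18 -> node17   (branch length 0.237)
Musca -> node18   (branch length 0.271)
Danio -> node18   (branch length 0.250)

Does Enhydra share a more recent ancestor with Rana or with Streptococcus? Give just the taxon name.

The MRCA of Enhydra and Streptococcus subtends ((Urocyon,Streptococcus),((Schizosaccharomyces,(Lutra,(Gulo,Arabidopsis))),(Mustela,(Enhydra,(Musca,Danio))))) (10 taxa).
The MRCA of Enhydra and Rana subtends ((((Microtus,Rana),Kluyveromyces),Tremarctos),((Urocyon,Streptococcus),((Schizosaccharomyces,(Lutra,(Gulo,Arabidopsis))),(Mustela,(Enhydra,(Musca,Danio)))))) (14 taxa).
The first is nested inside the second, so Enhydra shares a more recent common ancestor with Streptococcus.

Streptococcus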